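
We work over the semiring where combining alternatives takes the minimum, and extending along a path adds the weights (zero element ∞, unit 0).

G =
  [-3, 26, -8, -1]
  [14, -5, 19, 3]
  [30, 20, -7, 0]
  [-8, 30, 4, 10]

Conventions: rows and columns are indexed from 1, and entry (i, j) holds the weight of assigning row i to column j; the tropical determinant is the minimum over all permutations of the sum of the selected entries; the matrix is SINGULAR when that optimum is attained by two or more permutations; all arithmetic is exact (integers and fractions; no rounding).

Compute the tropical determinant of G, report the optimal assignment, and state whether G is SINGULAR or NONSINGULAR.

σ = (1, 2, 3, 4): (-3) + (-5) + (-7) + 10 = -5
σ = (1, 2, 4, 3): (-3) + (-5) + 0 + 4 = -4
σ = (1, 3, 2, 4): (-3) + 19 + 20 + 10 = 46
σ = (1, 3, 4, 2): (-3) + 19 + 0 + 30 = 46
σ = (1, 4, 2, 3): (-3) + 3 + 20 + 4 = 24
σ = (1, 4, 3, 2): (-3) + 3 + (-7) + 30 = 23
σ = (2, 1, 3, 4): 26 + 14 + (-7) + 10 = 43
σ = (2, 1, 4, 3): 26 + 14 + 0 + 4 = 44
σ = (2, 3, 1, 4): 26 + 19 + 30 + 10 = 85
σ = (2, 3, 4, 1): 26 + 19 + 0 + (-8) = 37
σ = (2, 4, 1, 3): 26 + 3 + 30 + 4 = 63
σ = (2, 4, 3, 1): 26 + 3 + (-7) + (-8) = 14
σ = (3, 1, 2, 4): (-8) + 14 + 20 + 10 = 36
σ = (3, 1, 4, 2): (-8) + 14 + 0 + 30 = 36
σ = (3, 2, 1, 4): (-8) + (-5) + 30 + 10 = 27
σ = (3, 2, 4, 1): (-8) + (-5) + 0 + (-8) = -21
σ = (3, 4, 1, 2): (-8) + 3 + 30 + 30 = 55
σ = (3, 4, 2, 1): (-8) + 3 + 20 + (-8) = 7
σ = (4, 1, 2, 3): (-1) + 14 + 20 + 4 = 37
σ = (4, 1, 3, 2): (-1) + 14 + (-7) + 30 = 36
σ = (4, 2, 1, 3): (-1) + (-5) + 30 + 4 = 28
σ = (4, 2, 3, 1): (-1) + (-5) + (-7) + (-8) = -21
σ = (4, 3, 1, 2): (-1) + 19 + 30 + 30 = 78
σ = (4, 3, 2, 1): (-1) + 19 + 20 + (-8) = 30
Optimal value attained by: σ = (3, 2, 4, 1).
Answer: det⊕(G) = -21; verdict: SINGULAR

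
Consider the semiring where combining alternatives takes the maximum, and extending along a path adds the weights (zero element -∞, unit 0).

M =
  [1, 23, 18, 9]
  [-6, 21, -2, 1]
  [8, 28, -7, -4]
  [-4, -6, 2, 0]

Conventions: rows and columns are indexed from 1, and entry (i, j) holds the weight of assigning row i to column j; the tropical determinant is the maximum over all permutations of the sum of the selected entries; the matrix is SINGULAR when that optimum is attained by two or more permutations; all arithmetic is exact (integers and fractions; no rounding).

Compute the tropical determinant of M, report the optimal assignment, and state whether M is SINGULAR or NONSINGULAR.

σ = (1, 2, 3, 4): 1 + 21 + (-7) + 0 = 15
σ = (1, 2, 4, 3): 1 + 21 + (-4) + 2 = 20
σ = (1, 3, 2, 4): 1 + (-2) + 28 + 0 = 27
σ = (1, 3, 4, 2): 1 + (-2) + (-4) + (-6) = -11
σ = (1, 4, 2, 3): 1 + 1 + 28 + 2 = 32
σ = (1, 4, 3, 2): 1 + 1 + (-7) + (-6) = -11
σ = (2, 1, 3, 4): 23 + (-6) + (-7) + 0 = 10
σ = (2, 1, 4, 3): 23 + (-6) + (-4) + 2 = 15
σ = (2, 3, 1, 4): 23 + (-2) + 8 + 0 = 29
σ = (2, 3, 4, 1): 23 + (-2) + (-4) + (-4) = 13
σ = (2, 4, 1, 3): 23 + 1 + 8 + 2 = 34
σ = (2, 4, 3, 1): 23 + 1 + (-7) + (-4) = 13
σ = (3, 1, 2, 4): 18 + (-6) + 28 + 0 = 40
σ = (3, 1, 4, 2): 18 + (-6) + (-4) + (-6) = 2
σ = (3, 2, 1, 4): 18 + 21 + 8 + 0 = 47
σ = (3, 2, 4, 1): 18 + 21 + (-4) + (-4) = 31
σ = (3, 4, 1, 2): 18 + 1 + 8 + (-6) = 21
σ = (3, 4, 2, 1): 18 + 1 + 28 + (-4) = 43
σ = (4, 1, 2, 3): 9 + (-6) + 28 + 2 = 33
σ = (4, 1, 3, 2): 9 + (-6) + (-7) + (-6) = -10
σ = (4, 2, 1, 3): 9 + 21 + 8 + 2 = 40
σ = (4, 2, 3, 1): 9 + 21 + (-7) + (-4) = 19
σ = (4, 3, 1, 2): 9 + (-2) + 8 + (-6) = 9
σ = (4, 3, 2, 1): 9 + (-2) + 28 + (-4) = 31
Optimal value attained by: σ = (3, 2, 1, 4).
Answer: det⊕(M) = 47; verdict: NONSINGULAR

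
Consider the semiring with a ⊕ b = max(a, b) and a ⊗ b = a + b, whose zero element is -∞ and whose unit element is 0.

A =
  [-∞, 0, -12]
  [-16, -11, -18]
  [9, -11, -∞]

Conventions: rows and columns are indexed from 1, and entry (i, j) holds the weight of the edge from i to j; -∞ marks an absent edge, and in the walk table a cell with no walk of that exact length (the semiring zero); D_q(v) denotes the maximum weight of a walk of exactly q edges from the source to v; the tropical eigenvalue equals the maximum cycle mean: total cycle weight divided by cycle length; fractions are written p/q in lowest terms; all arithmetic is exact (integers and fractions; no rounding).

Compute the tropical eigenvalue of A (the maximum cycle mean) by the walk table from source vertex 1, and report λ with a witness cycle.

q=0: [0, -∞, -∞]
q=1: [-∞, 0, -12]
q=2: [-3, -11, -18]
q=3: [-9, -3, -15]
Optimal cycle mean attained by: cycle 1->3->1, total (-12) + 9, length 2.
Answer: λ = -3/2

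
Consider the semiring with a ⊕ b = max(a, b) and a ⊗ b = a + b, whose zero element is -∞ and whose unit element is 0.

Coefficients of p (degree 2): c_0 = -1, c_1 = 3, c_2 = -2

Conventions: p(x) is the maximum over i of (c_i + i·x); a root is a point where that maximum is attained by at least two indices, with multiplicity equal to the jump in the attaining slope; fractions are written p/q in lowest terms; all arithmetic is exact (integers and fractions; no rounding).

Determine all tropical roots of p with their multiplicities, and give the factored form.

hull edge (i=0, c=-1) to (i=1, c=3): slope 4, span 1
hull edge (i=1, c=3) to (i=2, c=-2): slope -5, span 1
Factored form: p(x) = -2 ⊗ (x ⊕ (-4)) ⊗ (x ⊕ 5)
Answer: roots = -4 (mult 1), 5 (mult 1)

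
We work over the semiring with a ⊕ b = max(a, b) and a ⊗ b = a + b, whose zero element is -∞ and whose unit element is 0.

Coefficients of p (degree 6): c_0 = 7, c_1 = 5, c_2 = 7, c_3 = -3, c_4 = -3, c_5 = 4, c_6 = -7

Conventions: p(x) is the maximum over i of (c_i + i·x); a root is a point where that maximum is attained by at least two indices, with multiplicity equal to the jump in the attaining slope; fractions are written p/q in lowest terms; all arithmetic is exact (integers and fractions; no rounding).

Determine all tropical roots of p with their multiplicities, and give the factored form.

hull edge (i=0, c=7) to (i=2, c=7): slope 0, span 2
hull edge (i=2, c=7) to (i=5, c=4): slope -1, span 3
hull edge (i=5, c=4) to (i=6, c=-7): slope -11, span 1
Factored form: p(x) = -7 ⊗ (x ⊕ 0) ⊗ (x ⊕ 0) ⊗ (x ⊕ 1) ⊗ (x ⊕ 1) ⊗ (x ⊕ 1) ⊗ (x ⊕ 11)
Answer: roots = 0 (mult 2), 1 (mult 3), 11 (mult 1)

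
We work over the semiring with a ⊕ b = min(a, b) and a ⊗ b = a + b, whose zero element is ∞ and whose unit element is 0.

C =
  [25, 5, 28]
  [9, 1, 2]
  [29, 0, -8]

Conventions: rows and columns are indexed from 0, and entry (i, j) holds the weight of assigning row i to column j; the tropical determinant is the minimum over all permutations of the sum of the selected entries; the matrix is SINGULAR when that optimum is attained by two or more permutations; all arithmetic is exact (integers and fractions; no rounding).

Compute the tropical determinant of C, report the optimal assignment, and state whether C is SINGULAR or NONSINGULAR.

σ = (0, 1, 2): 25 + 1 + (-8) = 18
σ = (0, 2, 1): 25 + 2 + 0 = 27
σ = (1, 0, 2): 5 + 9 + (-8) = 6
σ = (1, 2, 0): 5 + 2 + 29 = 36
σ = (2, 0, 1): 28 + 9 + 0 = 37
σ = (2, 1, 0): 28 + 1 + 29 = 58
Optimal value attained by: σ = (1, 0, 2).
Answer: det⊕(C) = 6; verdict: NONSINGULAR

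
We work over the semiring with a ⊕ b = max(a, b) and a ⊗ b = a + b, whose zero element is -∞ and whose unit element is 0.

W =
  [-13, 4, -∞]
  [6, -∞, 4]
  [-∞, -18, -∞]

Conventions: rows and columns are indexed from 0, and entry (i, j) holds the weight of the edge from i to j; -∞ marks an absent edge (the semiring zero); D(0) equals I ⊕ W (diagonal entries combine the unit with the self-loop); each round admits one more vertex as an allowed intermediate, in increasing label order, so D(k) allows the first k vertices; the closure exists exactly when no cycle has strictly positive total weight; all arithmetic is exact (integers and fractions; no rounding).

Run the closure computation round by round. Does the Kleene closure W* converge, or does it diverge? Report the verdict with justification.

D(0):
  [0, 4, -∞]
  [6, 0, 4]
  [-∞, -18, 0]
Detection: at round 1, diagonal entry (1, 1) turns strictly positive.
Key observation: the cycle 1->0->1 has total weight 6 + 4, which is strictly positive.
Answer: DIVERGES — positive cycle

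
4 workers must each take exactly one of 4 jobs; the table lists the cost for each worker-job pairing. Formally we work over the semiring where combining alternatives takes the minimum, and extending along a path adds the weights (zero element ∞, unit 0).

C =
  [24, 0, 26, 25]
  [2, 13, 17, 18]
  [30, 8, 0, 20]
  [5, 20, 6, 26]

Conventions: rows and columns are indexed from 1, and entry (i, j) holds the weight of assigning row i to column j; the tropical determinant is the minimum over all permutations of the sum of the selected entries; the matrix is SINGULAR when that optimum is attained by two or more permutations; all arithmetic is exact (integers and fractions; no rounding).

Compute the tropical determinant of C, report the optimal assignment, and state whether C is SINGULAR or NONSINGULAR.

σ = (1, 2, 3, 4): 24 + 13 + 0 + 26 = 63
σ = (1, 2, 4, 3): 24 + 13 + 20 + 6 = 63
σ = (1, 3, 2, 4): 24 + 17 + 8 + 26 = 75
σ = (1, 3, 4, 2): 24 + 17 + 20 + 20 = 81
σ = (1, 4, 2, 3): 24 + 18 + 8 + 6 = 56
σ = (1, 4, 3, 2): 24 + 18 + 0 + 20 = 62
σ = (2, 1, 3, 4): 0 + 2 + 0 + 26 = 28
σ = (2, 1, 4, 3): 0 + 2 + 20 + 6 = 28
σ = (2, 3, 1, 4): 0 + 17 + 30 + 26 = 73
σ = (2, 3, 4, 1): 0 + 17 + 20 + 5 = 42
σ = (2, 4, 1, 3): 0 + 18 + 30 + 6 = 54
σ = (2, 4, 3, 1): 0 + 18 + 0 + 5 = 23
σ = (3, 1, 2, 4): 26 + 2 + 8 + 26 = 62
σ = (3, 1, 4, 2): 26 + 2 + 20 + 20 = 68
σ = (3, 2, 1, 4): 26 + 13 + 30 + 26 = 95
σ = (3, 2, 4, 1): 26 + 13 + 20 + 5 = 64
σ = (3, 4, 1, 2): 26 + 18 + 30 + 20 = 94
σ = (3, 4, 2, 1): 26 + 18 + 8 + 5 = 57
σ = (4, 1, 2, 3): 25 + 2 + 8 + 6 = 41
σ = (4, 1, 3, 2): 25 + 2 + 0 + 20 = 47
σ = (4, 2, 1, 3): 25 + 13 + 30 + 6 = 74
σ = (4, 2, 3, 1): 25 + 13 + 0 + 5 = 43
σ = (4, 3, 1, 2): 25 + 17 + 30 + 20 = 92
σ = (4, 3, 2, 1): 25 + 17 + 8 + 5 = 55
Optimal value attained by: σ = (2, 4, 3, 1).
Answer: det⊕(C) = 23; verdict: NONSINGULAR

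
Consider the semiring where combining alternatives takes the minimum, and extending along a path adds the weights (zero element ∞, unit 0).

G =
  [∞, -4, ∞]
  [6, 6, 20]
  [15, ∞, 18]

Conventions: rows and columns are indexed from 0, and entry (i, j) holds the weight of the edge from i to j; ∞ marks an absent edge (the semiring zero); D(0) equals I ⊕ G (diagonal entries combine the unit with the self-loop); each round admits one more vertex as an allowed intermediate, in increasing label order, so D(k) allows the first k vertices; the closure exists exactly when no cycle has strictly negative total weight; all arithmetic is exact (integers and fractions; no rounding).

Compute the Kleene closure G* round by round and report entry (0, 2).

D(0):
  [0, -4, ∞]
  [6, 0, 20]
  [15, ∞, 0]
D(1):
  [0, -4, ∞]
  [6, 0, 20]
  [15, 11, 0]
D(2):
  [0, -4, 16]
  [6, 0, 20]
  [15, 11, 0]
D(3):
  [0, -4, 16]
  [6, 0, 20]
  [15, 11, 0]
Answer: G*[0][2] = 16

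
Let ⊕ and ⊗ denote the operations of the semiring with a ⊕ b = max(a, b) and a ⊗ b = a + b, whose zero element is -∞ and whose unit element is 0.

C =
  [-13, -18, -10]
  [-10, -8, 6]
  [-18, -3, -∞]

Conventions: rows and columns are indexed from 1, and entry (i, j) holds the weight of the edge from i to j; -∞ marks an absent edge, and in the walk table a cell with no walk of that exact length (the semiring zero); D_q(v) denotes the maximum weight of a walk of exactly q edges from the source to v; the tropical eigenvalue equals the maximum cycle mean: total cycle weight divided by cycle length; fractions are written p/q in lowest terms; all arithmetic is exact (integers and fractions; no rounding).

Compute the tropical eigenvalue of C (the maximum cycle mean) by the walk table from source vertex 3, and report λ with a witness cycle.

q=0: [-∞, -∞, 0]
q=1: [-18, -3, -∞]
q=2: [-13, -11, 3]
q=3: [-15, 0, -5]
Optimal cycle mean attained by: cycle 2->3->2, total 6 + (-3), length 2.
Answer: λ = 3/2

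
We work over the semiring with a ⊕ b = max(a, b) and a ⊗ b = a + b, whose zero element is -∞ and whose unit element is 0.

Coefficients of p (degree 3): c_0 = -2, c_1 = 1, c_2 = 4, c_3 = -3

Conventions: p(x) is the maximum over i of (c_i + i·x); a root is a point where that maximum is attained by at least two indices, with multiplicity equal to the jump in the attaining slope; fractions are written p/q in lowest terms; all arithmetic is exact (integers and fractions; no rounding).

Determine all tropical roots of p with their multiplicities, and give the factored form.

hull edge (i=0, c=-2) to (i=2, c=4): slope 3, span 2
hull edge (i=2, c=4) to (i=3, c=-3): slope -7, span 1
Factored form: p(x) = -3 ⊗ (x ⊕ (-3)) ⊗ (x ⊕ (-3)) ⊗ (x ⊕ 7)
Answer: roots = -3 (mult 2), 7 (mult 1)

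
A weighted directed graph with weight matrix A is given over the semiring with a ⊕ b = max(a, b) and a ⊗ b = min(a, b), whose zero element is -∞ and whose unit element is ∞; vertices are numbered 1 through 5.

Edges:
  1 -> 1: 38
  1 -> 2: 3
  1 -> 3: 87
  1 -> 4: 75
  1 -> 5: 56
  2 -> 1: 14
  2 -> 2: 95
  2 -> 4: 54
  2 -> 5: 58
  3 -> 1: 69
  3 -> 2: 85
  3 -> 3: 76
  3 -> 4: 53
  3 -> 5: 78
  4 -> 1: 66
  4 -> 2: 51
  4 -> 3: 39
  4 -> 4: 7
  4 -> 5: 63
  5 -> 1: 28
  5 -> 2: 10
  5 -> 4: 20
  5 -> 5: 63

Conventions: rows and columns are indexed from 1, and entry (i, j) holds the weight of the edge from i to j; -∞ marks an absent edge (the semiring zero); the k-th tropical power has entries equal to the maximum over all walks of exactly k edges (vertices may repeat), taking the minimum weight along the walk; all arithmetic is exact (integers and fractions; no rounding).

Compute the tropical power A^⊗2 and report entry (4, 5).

A^⊗2:
  [69, 85, 76, 53, 78]
  [54, 95, 39, 54, 58]
  [69, 85, 76, 69, 76]
  [39, 51, 66, 66, 63]
  [28, 20, 28, 28, 63]
Key observation: the optimum is the walk 4->5->5, with weight 63 min 63 = 63.
Optimal value attained by: walk 4->5->5.
Answer: (A^⊗2)[4][5] = 63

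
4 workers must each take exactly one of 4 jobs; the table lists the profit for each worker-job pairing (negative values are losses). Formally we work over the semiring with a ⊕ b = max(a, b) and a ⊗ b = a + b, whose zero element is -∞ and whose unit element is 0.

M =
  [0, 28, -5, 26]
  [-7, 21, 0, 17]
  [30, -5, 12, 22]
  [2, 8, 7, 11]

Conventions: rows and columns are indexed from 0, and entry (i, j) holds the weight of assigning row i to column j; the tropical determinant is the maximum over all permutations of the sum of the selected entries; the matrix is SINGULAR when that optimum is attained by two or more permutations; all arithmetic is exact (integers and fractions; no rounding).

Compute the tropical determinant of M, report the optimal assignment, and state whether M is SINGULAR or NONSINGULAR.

σ = (0, 1, 2, 3): 0 + 21 + 12 + 11 = 44
σ = (0, 1, 3, 2): 0 + 21 + 22 + 7 = 50
σ = (0, 2, 1, 3): 0 + 0 + (-5) + 11 = 6
σ = (0, 2, 3, 1): 0 + 0 + 22 + 8 = 30
σ = (0, 3, 1, 2): 0 + 17 + (-5) + 7 = 19
σ = (0, 3, 2, 1): 0 + 17 + 12 + 8 = 37
σ = (1, 0, 2, 3): 28 + (-7) + 12 + 11 = 44
σ = (1, 0, 3, 2): 28 + (-7) + 22 + 7 = 50
σ = (1, 2, 0, 3): 28 + 0 + 30 + 11 = 69
σ = (1, 2, 3, 0): 28 + 0 + 22 + 2 = 52
σ = (1, 3, 0, 2): 28 + 17 + 30 + 7 = 82
σ = (1, 3, 2, 0): 28 + 17 + 12 + 2 = 59
σ = (2, 0, 1, 3): (-5) + (-7) + (-5) + 11 = -6
σ = (2, 0, 3, 1): (-5) + (-7) + 22 + 8 = 18
σ = (2, 1, 0, 3): (-5) + 21 + 30 + 11 = 57
σ = (2, 1, 3, 0): (-5) + 21 + 22 + 2 = 40
σ = (2, 3, 0, 1): (-5) + 17 + 30 + 8 = 50
σ = (2, 3, 1, 0): (-5) + 17 + (-5) + 2 = 9
σ = (3, 0, 1, 2): 26 + (-7) + (-5) + 7 = 21
σ = (3, 0, 2, 1): 26 + (-7) + 12 + 8 = 39
σ = (3, 1, 0, 2): 26 + 21 + 30 + 7 = 84
σ = (3, 1, 2, 0): 26 + 21 + 12 + 2 = 61
σ = (3, 2, 0, 1): 26 + 0 + 30 + 8 = 64
σ = (3, 2, 1, 0): 26 + 0 + (-5) + 2 = 23
Optimal value attained by: σ = (3, 1, 0, 2).
Answer: det⊕(M) = 84; verdict: NONSINGULAR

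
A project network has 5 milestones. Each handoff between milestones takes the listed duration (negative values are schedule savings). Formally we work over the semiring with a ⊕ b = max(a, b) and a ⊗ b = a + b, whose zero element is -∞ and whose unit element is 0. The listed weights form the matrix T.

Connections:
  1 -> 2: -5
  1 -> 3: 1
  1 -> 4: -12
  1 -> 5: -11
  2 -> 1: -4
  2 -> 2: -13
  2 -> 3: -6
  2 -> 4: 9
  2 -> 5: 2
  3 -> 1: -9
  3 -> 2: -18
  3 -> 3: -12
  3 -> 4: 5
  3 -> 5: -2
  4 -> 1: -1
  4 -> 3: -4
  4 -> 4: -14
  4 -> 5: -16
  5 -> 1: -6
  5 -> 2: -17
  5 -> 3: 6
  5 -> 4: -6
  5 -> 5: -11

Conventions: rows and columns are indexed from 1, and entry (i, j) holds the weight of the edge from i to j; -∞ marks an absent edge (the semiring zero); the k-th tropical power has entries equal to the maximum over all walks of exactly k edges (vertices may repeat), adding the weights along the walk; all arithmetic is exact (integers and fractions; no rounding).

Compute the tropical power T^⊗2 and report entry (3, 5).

T^⊗2:
  [-8, -17, -5, 6, -1]
  [8, -9, 8, -1, -7]
  [4, -14, 4, -7, -11]
  [-13, -6, 0, 1, -6]
  [-3, -11, -5, 11, 4]
Key observation: the optimum is the walk 3->4->5, with weight 5 + (-16) = -11.
Optimal value attained by: walk 3->4->5.
Answer: (T^⊗2)[3][5] = -11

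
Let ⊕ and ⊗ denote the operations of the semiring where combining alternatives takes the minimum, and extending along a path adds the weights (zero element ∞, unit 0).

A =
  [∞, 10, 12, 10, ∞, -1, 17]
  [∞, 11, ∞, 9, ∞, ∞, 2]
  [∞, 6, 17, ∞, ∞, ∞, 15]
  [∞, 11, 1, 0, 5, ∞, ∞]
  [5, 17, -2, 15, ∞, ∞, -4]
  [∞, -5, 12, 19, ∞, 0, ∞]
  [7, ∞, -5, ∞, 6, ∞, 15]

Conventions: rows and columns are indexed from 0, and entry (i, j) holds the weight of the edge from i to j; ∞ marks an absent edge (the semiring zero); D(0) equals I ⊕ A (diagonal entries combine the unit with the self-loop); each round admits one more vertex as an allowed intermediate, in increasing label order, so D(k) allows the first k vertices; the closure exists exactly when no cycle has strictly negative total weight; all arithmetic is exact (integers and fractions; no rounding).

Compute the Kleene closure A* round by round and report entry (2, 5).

D(0):
  [0, 10, 12, 10, ∞, -1, 17]
  [∞, 0, ∞, 9, ∞, ∞, 2]
  [∞, 6, 0, ∞, ∞, ∞, 15]
  [∞, 11, 1, 0, 5, ∞, ∞]
  [5, 17, -2, 15, 0, ∞, -4]
  [∞, -5, 12, 19, ∞, 0, ∞]
  [7, ∞, -5, ∞, 6, ∞, 0]
D(1):
  [0, 10, 12, 10, ∞, -1, 17]
  [∞, 0, ∞, 9, ∞, ∞, 2]
  [∞, 6, 0, ∞, ∞, ∞, 15]
  [∞, 11, 1, 0, 5, ∞, ∞]
  [5, 15, -2, 15, 0, 4, -4]
  [∞, -5, 12, 19, ∞, 0, ∞]
  [7, 17, -5, 17, 6, 6, 0]
D(2):
  [0, 10, 12, 10, ∞, -1, 12]
  [∞, 0, ∞, 9, ∞, ∞, 2]
  [∞, 6, 0, 15, ∞, ∞, 8]
  [∞, 11, 1, 0, 5, ∞, 13]
  [5, 15, -2, 15, 0, 4, -4]
  [∞, -5, 12, 4, ∞, 0, -3]
  [7, 17, -5, 17, 6, 6, 0]
D(3):
  [0, 10, 12, 10, ∞, -1, 12]
  [∞, 0, ∞, 9, ∞, ∞, 2]
  [∞, 6, 0, 15, ∞, ∞, 8]
  [∞, 7, 1, 0, 5, ∞, 9]
  [5, 4, -2, 13, 0, 4, -4]
  [∞, -5, 12, 4, ∞, 0, -3]
  [7, 1, -5, 10, 6, 6, 0]
D(4):
  [0, 10, 11, 10, 15, -1, 12]
  [∞, 0, 10, 9, 14, ∞, 2]
  [∞, 6, 0, 15, 20, ∞, 8]
  [∞, 7, 1, 0, 5, ∞, 9]
  [5, 4, -2, 13, 0, 4, -4]
  [∞, -5, 5, 4, 9, 0, -3]
  [7, 1, -5, 10, 6, 6, 0]
D(5):
  [0, 10, 11, 10, 15, -1, 11]
  [19, 0, 10, 9, 14, 18, 2]
  [25, 6, 0, 15, 20, 24, 8]
  [10, 7, 1, 0, 5, 9, 1]
  [5, 4, -2, 13, 0, 4, -4]
  [14, -5, 5, 4, 9, 0, -3]
  [7, 1, -5, 10, 6, 6, 0]
D(6):
  [0, -6, 4, 3, 8, -1, -4]
  [19, 0, 10, 9, 14, 18, 2]
  [25, 6, 0, 15, 20, 24, 8]
  [10, 4, 1, 0, 5, 9, 1]
  [5, -1, -2, 8, 0, 4, -4]
  [14, -5, 5, 4, 9, 0, -3]
  [7, 1, -5, 10, 6, 6, 0]
D(7):
  [0, -6, -9, 3, 2, -1, -4]
  [9, 0, -3, 9, 8, 8, 2]
  [15, 6, 0, 15, 14, 14, 8]
  [8, 2, -4, 0, 5, 7, 1]
  [3, -3, -9, 6, 0, 2, -4]
  [4, -5, -8, 4, 3, 0, -3]
  [7, 1, -5, 10, 6, 6, 0]
Answer: A*[2][5] = 14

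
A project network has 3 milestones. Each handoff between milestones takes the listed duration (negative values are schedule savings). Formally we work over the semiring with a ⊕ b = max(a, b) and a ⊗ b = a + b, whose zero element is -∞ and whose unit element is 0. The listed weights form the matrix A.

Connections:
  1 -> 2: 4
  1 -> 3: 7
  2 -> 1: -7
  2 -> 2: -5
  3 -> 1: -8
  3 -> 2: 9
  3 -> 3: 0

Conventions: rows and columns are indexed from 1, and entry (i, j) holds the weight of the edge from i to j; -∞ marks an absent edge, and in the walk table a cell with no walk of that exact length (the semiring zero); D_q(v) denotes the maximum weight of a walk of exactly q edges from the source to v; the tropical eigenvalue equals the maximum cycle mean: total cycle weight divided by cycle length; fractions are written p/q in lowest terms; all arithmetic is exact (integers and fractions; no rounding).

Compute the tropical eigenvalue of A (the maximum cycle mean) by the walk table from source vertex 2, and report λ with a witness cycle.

q=0: [-∞, 0, -∞]
q=1: [-7, -5, -∞]
q=2: [-12, -3, 0]
q=3: [-8, 9, 0]
Optimal cycle mean attained by: cycle 1->3->2->1, total 7 + 9 + (-7), length 3.
Answer: λ = 3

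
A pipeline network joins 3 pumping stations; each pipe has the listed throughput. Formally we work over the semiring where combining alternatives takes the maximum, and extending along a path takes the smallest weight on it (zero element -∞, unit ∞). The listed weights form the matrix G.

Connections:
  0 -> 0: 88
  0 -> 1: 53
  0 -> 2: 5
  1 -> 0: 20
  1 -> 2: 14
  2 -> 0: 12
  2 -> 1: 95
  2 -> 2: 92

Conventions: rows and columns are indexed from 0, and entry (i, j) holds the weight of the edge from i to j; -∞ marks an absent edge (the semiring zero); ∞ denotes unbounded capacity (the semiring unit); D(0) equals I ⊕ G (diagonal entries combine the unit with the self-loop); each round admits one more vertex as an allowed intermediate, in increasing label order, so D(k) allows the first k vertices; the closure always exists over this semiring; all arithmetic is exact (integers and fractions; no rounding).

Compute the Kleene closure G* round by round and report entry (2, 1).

D(0):
  [∞, 53, 5]
  [20, ∞, 14]
  [12, 95, ∞]
D(1):
  [∞, 53, 5]
  [20, ∞, 14]
  [12, 95, ∞]
D(2):
  [∞, 53, 14]
  [20, ∞, 14]
  [20, 95, ∞]
D(3):
  [∞, 53, 14]
  [20, ∞, 14]
  [20, 95, ∞]
Answer: G*[2][1] = 95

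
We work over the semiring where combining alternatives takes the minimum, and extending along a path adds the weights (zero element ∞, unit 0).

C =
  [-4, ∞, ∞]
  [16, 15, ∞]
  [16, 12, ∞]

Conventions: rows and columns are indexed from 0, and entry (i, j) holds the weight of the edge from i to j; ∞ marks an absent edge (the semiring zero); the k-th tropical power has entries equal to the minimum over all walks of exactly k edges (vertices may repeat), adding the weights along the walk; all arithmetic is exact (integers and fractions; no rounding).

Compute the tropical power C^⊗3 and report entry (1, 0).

C^⊗2:
  [-8, ∞, ∞]
  [12, 30, ∞]
  [12, 27, ∞]
C^⊗3:
  [-12, ∞, ∞]
  [8, 45, ∞]
  [8, 42, ∞]
Key observation: the optimum is the walk 1->0->0->0, with weight 16 + (-4) + (-4) = 8.
Optimal value attained by: walk 1->0->0->0.
Answer: (C^⊗3)[1][0] = 8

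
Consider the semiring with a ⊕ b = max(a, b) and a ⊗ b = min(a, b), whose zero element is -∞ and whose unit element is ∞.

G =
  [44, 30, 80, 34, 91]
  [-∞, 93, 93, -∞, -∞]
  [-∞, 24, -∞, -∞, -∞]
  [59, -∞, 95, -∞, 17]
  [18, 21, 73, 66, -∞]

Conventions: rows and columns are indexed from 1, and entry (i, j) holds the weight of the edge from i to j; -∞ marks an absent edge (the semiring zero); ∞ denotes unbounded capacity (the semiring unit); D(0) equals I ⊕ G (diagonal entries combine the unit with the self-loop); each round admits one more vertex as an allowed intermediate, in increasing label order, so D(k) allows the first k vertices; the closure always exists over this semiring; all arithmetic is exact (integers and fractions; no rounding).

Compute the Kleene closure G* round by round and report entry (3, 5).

D(0):
  [∞, 30, 80, 34, 91]
  [-∞, ∞, 93, -∞, -∞]
  [-∞, 24, ∞, -∞, -∞]
  [59, -∞, 95, ∞, 17]
  [18, 21, 73, 66, ∞]
D(1):
  [∞, 30, 80, 34, 91]
  [-∞, ∞, 93, -∞, -∞]
  [-∞, 24, ∞, -∞, -∞]
  [59, 30, 95, ∞, 59]
  [18, 21, 73, 66, ∞]
D(2):
  [∞, 30, 80, 34, 91]
  [-∞, ∞, 93, -∞, -∞]
  [-∞, 24, ∞, -∞, -∞]
  [59, 30, 95, ∞, 59]
  [18, 21, 73, 66, ∞]
D(3):
  [∞, 30, 80, 34, 91]
  [-∞, ∞, 93, -∞, -∞]
  [-∞, 24, ∞, -∞, -∞]
  [59, 30, 95, ∞, 59]
  [18, 24, 73, 66, ∞]
D(4):
  [∞, 30, 80, 34, 91]
  [-∞, ∞, 93, -∞, -∞]
  [-∞, 24, ∞, -∞, -∞]
  [59, 30, 95, ∞, 59]
  [59, 30, 73, 66, ∞]
D(5):
  [∞, 30, 80, 66, 91]
  [-∞, ∞, 93, -∞, -∞]
  [-∞, 24, ∞, -∞, -∞]
  [59, 30, 95, ∞, 59]
  [59, 30, 73, 66, ∞]
Answer: G*[3][5] = -∞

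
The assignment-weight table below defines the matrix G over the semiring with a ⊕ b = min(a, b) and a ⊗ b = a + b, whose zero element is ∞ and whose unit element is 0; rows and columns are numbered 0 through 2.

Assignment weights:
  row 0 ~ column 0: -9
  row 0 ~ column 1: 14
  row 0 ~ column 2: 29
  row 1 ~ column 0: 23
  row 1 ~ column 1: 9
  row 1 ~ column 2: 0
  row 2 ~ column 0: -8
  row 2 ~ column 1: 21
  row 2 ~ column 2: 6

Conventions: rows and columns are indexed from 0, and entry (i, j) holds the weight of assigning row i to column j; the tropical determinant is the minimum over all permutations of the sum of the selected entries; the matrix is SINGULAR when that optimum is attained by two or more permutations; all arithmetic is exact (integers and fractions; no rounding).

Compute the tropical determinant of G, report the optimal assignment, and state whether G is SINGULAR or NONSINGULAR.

σ = (0, 1, 2): (-9) + 9 + 6 = 6
σ = (0, 2, 1): (-9) + 0 + 21 = 12
σ = (1, 0, 2): 14 + 23 + 6 = 43
σ = (1, 2, 0): 14 + 0 + (-8) = 6
σ = (2, 0, 1): 29 + 23 + 21 = 73
σ = (2, 1, 0): 29 + 9 + (-8) = 30
Optimal value attained by: σ = (0, 1, 2).
Answer: det⊕(G) = 6; verdict: SINGULAR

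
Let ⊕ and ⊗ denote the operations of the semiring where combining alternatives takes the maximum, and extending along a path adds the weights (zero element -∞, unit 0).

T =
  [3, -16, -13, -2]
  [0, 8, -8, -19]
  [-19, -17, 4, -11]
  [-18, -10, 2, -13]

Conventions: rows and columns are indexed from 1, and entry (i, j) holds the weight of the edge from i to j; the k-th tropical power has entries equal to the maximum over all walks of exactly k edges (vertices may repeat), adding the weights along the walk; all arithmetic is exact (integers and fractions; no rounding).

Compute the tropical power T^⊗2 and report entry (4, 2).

T^⊗2:
  [6, -8, 0, 1]
  [8, 16, 0, -2]
  [-15, -9, 8, -7]
  [-10, -2, 6, -9]
Key observation: the optimum is the walk 4->2->2, with weight (-10) + 8 = -2.
Optimal value attained by: walk 4->2->2.
Answer: (T^⊗2)[4][2] = -2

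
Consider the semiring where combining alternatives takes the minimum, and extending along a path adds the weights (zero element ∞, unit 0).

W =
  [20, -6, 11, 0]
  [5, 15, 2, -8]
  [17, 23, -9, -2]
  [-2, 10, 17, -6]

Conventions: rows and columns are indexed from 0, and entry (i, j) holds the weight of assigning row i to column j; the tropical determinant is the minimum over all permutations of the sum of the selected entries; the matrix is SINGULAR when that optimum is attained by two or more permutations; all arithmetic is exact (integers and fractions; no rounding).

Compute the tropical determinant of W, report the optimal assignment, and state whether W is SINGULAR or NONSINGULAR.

σ = (0, 1, 2, 3): 20 + 15 + (-9) + (-6) = 20
σ = (0, 1, 3, 2): 20 + 15 + (-2) + 17 = 50
σ = (0, 2, 1, 3): 20 + 2 + 23 + (-6) = 39
σ = (0, 2, 3, 1): 20 + 2 + (-2) + 10 = 30
σ = (0, 3, 1, 2): 20 + (-8) + 23 + 17 = 52
σ = (0, 3, 2, 1): 20 + (-8) + (-9) + 10 = 13
σ = (1, 0, 2, 3): (-6) + 5 + (-9) + (-6) = -16
σ = (1, 0, 3, 2): (-6) + 5 + (-2) + 17 = 14
σ = (1, 2, 0, 3): (-6) + 2 + 17 + (-6) = 7
σ = (1, 2, 3, 0): (-6) + 2 + (-2) + (-2) = -8
σ = (1, 3, 0, 2): (-6) + (-8) + 17 + 17 = 20
σ = (1, 3, 2, 0): (-6) + (-8) + (-9) + (-2) = -25
σ = (2, 0, 1, 3): 11 + 5 + 23 + (-6) = 33
σ = (2, 0, 3, 1): 11 + 5 + (-2) + 10 = 24
σ = (2, 1, 0, 3): 11 + 15 + 17 + (-6) = 37
σ = (2, 1, 3, 0): 11 + 15 + (-2) + (-2) = 22
σ = (2, 3, 0, 1): 11 + (-8) + 17 + 10 = 30
σ = (2, 3, 1, 0): 11 + (-8) + 23 + (-2) = 24
σ = (3, 0, 1, 2): 0 + 5 + 23 + 17 = 45
σ = (3, 0, 2, 1): 0 + 5 + (-9) + 10 = 6
σ = (3, 1, 0, 2): 0 + 15 + 17 + 17 = 49
σ = (3, 1, 2, 0): 0 + 15 + (-9) + (-2) = 4
σ = (3, 2, 0, 1): 0 + 2 + 17 + 10 = 29
σ = (3, 2, 1, 0): 0 + 2 + 23 + (-2) = 23
Optimal value attained by: σ = (1, 3, 2, 0).
Answer: det⊕(W) = -25; verdict: NONSINGULAR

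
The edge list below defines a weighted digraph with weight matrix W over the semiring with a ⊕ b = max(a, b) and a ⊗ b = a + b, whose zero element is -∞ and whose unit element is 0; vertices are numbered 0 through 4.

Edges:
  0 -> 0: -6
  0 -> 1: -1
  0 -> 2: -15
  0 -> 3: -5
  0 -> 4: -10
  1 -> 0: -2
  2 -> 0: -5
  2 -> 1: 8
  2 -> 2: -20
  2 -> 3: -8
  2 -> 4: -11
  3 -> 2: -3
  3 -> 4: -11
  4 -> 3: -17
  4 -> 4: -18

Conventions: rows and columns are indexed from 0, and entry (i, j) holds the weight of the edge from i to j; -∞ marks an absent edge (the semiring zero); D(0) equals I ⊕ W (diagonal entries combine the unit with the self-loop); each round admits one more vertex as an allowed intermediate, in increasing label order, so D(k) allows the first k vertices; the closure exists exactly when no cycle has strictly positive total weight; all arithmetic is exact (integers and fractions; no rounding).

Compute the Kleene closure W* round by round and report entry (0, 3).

D(0):
  [0, -1, -15, -5, -10]
  [-2, 0, -∞, -∞, -∞]
  [-5, 8, 0, -8, -11]
  [-∞, -∞, -3, 0, -11]
  [-∞, -∞, -∞, -17, 0]
D(1):
  [0, -1, -15, -5, -10]
  [-2, 0, -17, -7, -12]
  [-5, 8, 0, -8, -11]
  [-∞, -∞, -3, 0, -11]
  [-∞, -∞, -∞, -17, 0]
D(2):
  [0, -1, -15, -5, -10]
  [-2, 0, -17, -7, -12]
  [6, 8, 0, 1, -4]
  [-∞, -∞, -3, 0, -11]
  [-∞, -∞, -∞, -17, 0]
D(3):
  [0, -1, -15, -5, -10]
  [-2, 0, -17, -7, -12]
  [6, 8, 0, 1, -4]
  [3, 5, -3, 0, -7]
  [-∞, -∞, -∞, -17, 0]
D(4):
  [0, 0, -8, -5, -10]
  [-2, 0, -10, -7, -12]
  [6, 8, 0, 1, -4]
  [3, 5, -3, 0, -7]
  [-14, -12, -20, -17, 0]
D(5):
  [0, 0, -8, -5, -10]
  [-2, 0, -10, -7, -12]
  [6, 8, 0, 1, -4]
  [3, 5, -3, 0, -7]
  [-14, -12, -20, -17, 0]
Answer: W*[0][3] = -5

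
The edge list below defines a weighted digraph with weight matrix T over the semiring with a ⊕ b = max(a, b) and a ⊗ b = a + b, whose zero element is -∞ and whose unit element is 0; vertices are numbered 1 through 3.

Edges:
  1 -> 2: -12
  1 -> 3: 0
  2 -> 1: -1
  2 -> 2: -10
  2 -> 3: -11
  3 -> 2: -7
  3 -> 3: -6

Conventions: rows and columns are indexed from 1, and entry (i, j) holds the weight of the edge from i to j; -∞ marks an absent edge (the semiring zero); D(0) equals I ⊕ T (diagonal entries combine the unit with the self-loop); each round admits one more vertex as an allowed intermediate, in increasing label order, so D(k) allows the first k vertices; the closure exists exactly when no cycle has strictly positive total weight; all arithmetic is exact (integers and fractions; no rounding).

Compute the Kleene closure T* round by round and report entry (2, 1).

D(0):
  [0, -12, 0]
  [-1, 0, -11]
  [-∞, -7, 0]
D(1):
  [0, -12, 0]
  [-1, 0, -1]
  [-∞, -7, 0]
D(2):
  [0, -12, 0]
  [-1, 0, -1]
  [-8, -7, 0]
D(3):
  [0, -7, 0]
  [-1, 0, -1]
  [-8, -7, 0]
Answer: T*[2][1] = -1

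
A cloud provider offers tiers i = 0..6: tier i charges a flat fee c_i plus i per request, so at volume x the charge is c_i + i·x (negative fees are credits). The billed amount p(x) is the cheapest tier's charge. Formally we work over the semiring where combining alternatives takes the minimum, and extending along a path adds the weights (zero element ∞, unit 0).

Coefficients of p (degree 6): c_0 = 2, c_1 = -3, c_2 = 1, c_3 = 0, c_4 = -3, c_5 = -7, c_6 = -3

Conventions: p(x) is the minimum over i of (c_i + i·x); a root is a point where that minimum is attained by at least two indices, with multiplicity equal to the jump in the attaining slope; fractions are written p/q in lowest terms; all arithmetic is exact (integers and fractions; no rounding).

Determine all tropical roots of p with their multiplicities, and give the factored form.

hull edge (i=0, c=2) to (i=1, c=-3): slope -5, span 1
hull edge (i=1, c=-3) to (i=5, c=-7): slope -1, span 4
hull edge (i=5, c=-7) to (i=6, c=-3): slope 4, span 1
Factored form: p(x) = -3 ⊗ (x ⊕ (-4)) ⊗ (x ⊕ 1) ⊗ (x ⊕ 1) ⊗ (x ⊕ 1) ⊗ (x ⊕ 1) ⊗ (x ⊕ 5)
Answer: roots = -4 (mult 1), 1 (mult 4), 5 (mult 1)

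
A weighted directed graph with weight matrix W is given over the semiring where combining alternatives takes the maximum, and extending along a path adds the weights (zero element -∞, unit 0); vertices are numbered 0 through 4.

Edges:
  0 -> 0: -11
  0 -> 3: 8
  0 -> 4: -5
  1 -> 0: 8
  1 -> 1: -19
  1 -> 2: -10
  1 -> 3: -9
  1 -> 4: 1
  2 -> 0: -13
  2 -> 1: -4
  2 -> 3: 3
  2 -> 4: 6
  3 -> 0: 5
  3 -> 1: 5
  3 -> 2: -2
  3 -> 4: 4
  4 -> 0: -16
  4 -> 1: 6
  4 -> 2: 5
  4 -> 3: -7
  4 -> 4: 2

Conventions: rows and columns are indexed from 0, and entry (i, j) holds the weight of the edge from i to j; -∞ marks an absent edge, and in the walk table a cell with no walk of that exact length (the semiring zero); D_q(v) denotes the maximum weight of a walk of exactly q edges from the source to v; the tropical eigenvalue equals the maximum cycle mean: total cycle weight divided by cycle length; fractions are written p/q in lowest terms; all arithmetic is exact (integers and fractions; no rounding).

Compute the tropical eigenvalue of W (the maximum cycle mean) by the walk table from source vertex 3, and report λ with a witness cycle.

q=0: [-∞, -∞, -∞, 0, -∞]
q=1: [5, 5, -2, -∞, 4]
q=2: [13, 10, 9, 13, 6]
q=3: [18, 18, 11, 21, 17]
q=4: [26, 26, 22, 26, 25]
q=5: [34, 31, 30, 34, 30]
Optimal cycle mean attained by: cycle 0->3->1->0, total 8 + 5 + 8, length 3.
Answer: λ = 7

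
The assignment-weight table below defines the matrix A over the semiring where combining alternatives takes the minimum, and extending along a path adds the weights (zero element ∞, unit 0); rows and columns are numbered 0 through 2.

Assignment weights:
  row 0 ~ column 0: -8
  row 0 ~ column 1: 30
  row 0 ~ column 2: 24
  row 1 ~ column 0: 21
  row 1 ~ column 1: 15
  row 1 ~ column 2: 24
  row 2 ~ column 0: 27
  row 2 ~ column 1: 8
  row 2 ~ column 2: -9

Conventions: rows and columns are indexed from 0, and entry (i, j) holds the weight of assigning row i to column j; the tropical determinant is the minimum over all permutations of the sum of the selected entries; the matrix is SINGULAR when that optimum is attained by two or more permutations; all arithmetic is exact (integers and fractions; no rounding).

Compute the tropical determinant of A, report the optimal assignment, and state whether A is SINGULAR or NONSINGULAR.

σ = (0, 1, 2): (-8) + 15 + (-9) = -2
σ = (0, 2, 1): (-8) + 24 + 8 = 24
σ = (1, 0, 2): 30 + 21 + (-9) = 42
σ = (1, 2, 0): 30 + 24 + 27 = 81
σ = (2, 0, 1): 24 + 21 + 8 = 53
σ = (2, 1, 0): 24 + 15 + 27 = 66
Optimal value attained by: σ = (0, 1, 2).
Answer: det⊕(A) = -2; verdict: NONSINGULAR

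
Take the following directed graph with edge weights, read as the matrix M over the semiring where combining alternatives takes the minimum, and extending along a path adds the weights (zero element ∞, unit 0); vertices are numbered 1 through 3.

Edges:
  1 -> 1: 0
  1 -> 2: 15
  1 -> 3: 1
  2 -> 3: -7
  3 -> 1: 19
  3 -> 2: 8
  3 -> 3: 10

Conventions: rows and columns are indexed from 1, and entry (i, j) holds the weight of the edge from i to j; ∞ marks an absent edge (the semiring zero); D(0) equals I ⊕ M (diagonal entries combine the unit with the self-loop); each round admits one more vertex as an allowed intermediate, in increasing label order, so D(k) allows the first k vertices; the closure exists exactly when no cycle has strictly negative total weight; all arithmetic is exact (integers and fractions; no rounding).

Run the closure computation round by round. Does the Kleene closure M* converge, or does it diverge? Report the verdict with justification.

D(0):
  [0, 15, 1]
  [∞, 0, -7]
  [19, 8, 0]
D(1):
  [0, 15, 1]
  [∞, 0, -7]
  [19, 8, 0]
D(2):
  [0, 15, 1]
  [∞, 0, -7]
  [19, 8, 0]
D(3):
  [0, 9, 1]
  [12, 0, -7]
  [19, 8, 0]
Key observation: every diagonal entry stays at the unit through all rounds, so no improving cycle exists.
Answer: CONVERGES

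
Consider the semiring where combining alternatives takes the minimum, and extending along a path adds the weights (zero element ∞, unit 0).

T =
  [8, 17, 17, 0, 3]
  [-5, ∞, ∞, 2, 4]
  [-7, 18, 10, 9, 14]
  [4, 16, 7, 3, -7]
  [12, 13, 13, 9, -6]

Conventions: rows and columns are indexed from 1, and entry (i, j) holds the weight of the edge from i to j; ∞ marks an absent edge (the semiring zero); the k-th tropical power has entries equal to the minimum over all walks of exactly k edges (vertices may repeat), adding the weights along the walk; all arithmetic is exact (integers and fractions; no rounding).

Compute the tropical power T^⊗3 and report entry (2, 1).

T^⊗2:
  [4, 16, 7, 3, -7]
  [3, 12, 9, -5, -5]
  [1, 10, 10, -7, -4]
  [0, 6, 6, 2, -13]
  [6, 7, 7, 3, -12]
T^⊗3:
  [0, 6, 6, 2, -13]
  [-1, 8, 2, -2, -12]
  [-3, 9, 0, -4, -14]
  [-1, 0, 0, -4, -19]
  [0, 1, 1, -3, -18]
Key observation: the optimum is the walk 2->1->4->1, with weight (-5) + 0 + 4 = -1.
Optimal value attained by: walk 2->1->4->1.
Answer: (T^⊗3)[2][1] = -1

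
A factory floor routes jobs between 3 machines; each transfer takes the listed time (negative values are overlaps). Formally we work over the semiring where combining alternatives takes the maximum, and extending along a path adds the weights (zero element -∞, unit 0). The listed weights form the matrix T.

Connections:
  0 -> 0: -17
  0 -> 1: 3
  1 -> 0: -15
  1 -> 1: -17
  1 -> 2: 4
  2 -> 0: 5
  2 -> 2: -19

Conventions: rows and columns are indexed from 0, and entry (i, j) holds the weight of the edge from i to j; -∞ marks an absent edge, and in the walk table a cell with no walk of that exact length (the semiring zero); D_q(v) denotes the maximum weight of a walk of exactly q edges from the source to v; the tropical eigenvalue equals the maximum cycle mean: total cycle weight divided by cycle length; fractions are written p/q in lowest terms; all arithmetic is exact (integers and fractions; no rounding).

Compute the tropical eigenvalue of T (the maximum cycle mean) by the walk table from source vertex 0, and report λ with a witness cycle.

q=0: [0, -∞, -∞]
q=1: [-17, 3, -∞]
q=2: [-12, -14, 7]
q=3: [12, -9, -10]
Optimal cycle mean attained by: cycle 0->1->2->0, total 3 + 4 + 5, length 3.
Answer: λ = 4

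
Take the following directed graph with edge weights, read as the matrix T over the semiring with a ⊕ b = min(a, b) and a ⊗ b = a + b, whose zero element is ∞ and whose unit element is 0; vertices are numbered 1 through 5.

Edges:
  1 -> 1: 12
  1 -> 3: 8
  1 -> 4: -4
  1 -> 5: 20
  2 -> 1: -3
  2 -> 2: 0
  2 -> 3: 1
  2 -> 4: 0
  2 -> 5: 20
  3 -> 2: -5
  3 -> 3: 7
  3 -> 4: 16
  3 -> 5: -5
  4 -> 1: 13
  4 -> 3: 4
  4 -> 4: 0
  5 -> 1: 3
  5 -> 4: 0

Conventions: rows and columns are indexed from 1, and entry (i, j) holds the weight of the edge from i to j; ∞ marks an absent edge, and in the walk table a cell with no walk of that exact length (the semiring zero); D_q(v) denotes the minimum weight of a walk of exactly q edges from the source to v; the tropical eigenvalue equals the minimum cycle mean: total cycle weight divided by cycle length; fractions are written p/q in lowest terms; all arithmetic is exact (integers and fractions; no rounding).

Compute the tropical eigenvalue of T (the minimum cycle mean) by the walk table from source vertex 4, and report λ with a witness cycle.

q=0: [∞, ∞, ∞, 0, ∞]
q=1: [13, ∞, 4, 0, ∞]
q=2: [13, -1, 4, 0, -1]
q=3: [-4, -1, 0, -1, -1]
q=4: [-4, -5, 0, -8, -5]
q=5: [-8, -5, -4, -8, -5]
Optimal cycle mean attained by: cycle 1->4->3->2->1, total (-4) + 4 + (-5) + (-3), length 4.
Answer: λ = -2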